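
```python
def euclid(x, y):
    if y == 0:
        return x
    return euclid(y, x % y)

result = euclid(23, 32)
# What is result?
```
Call trace:
euclid(x=23, y=32)
  euclid(x=32, y=23)
    euclid(x=23, y=9)
      euclid(x=9, y=5)
        euclid(x=5, y=4)
          euclid(x=4, y=1)
            euclid(x=1, y=0)
            -> return 1
          -> return 1
        -> return 1
      -> return 1
    -> return 1
  -> return 1
-> return 1

Final answer: 1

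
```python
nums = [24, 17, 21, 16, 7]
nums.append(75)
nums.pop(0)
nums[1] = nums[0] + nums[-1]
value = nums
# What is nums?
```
Trace:
  nums=[24, 17, 21, 16, 7]
  nums=[24, 17, 21, 16, 7, 75]
  nums=[17, 21, 16, 7, 75]
  nums=[17, 92, 16, 7, 75]
  nums=[17, 92, 16, 7, 75], value=[17, 92, 16, 7, 75]

Final answer: [17, 92, 16, 7, 75]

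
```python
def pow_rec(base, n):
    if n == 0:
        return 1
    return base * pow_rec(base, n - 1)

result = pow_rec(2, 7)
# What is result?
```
Call trace:
pow_rec(base=2, n=7)
  pow_rec(base=2, n=6)
    pow_rec(base=2, n=5)
      pow_rec(base=2, n=4)
        pow_rec(base=2, n=3)
          pow_rec(base=2, n=2)
            pow_rec(base=2, n=1)
              pow_rec(base=2, n=0)
              -> return 1
            -> return 2
          -> return 4
        -> return 8
      -> return 16
    -> return 32
  -> return 64
-> return 128

Final answer: 128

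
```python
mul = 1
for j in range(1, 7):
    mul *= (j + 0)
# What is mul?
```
Trace:
  mul=1
  mul=1, j=1
  mul=2, j=2
  mul=6, j=3
  mul=24, j=4
  mul=120, j=5
  mul=720, j=6

Final answer: 720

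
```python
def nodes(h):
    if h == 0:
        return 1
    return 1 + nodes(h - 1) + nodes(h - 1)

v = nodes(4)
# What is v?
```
Call trace (a repeated sub-call is expanded the first time; later identical calls just restate its return value):
nodes(h=4)
  nodes(h=3)
    nodes(h=2)
      nodes(h=1)
        nodes(h=0)
        -> return 1
        nodes(h=0)
        -> return 1
      -> return 3
      nodes(h=1) -> return 3  (same call as traced above)
    -> return 7
    nodes(h=2) -> return 7  (same call as traced above)
  -> return 15
  nodes(h=3) -> return 15  (same call as traced above)
-> return 31

Final answer: 31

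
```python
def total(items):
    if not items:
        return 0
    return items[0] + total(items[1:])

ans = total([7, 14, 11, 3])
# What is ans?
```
Call trace:
total(items=[7, 14, 11, 3])
  total(items=[14, 11, 3])
    total(items=[11, 3])
      total(items=[3])
        total(items=[])
        -> return 0
      -> return 3
    -> return 14
  -> return 28
-> return 35

Final answer: 35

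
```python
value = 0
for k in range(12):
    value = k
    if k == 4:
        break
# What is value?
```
Trace:
  value=0
  value=0, k=0
  value=1, k=1
  value=2, k=2
  value=3, k=3
  value=4, k=4

Final answer: 4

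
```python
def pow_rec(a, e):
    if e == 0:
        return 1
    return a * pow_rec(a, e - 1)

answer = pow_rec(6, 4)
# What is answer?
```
Call trace:
pow_rec(a=6, e=4)
  pow_rec(a=6, e=3)
    pow_rec(a=6, e=2)
      pow_rec(a=6, e=1)
        pow_rec(a=6, e=0)
        -> return 1
      -> return 6
    -> return 36
  -> return 216
-> return 1296

Final answer: 1296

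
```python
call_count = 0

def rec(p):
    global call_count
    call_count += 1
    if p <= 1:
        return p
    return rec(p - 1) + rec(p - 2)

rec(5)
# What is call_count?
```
Call trace (a repeated sub-call is expanded the first time; later identical calls just restate its return value):
rec(p=5)
  rec(p=4)
    rec(p=3)
      rec(p=2)
        rec(p=1)
        -> return 1
        rec(p=0)
        -> return 0
      -> return 1
      rec(p=1)
      -> return 1
    -> return 2
    rec(p=2) -> return 1  (same call as traced above)
  -> return 3
  rec(p=3) -> return 2  (same call as traced above)
-> return 5

call_count is incremented once per call, so count the calls in each subtree. Let C(p) = number of calls made by rec(p).
C(0) = C(1) = 1 (base case, no recursion); C(p) = 1 + C(p - 1) + C(p - 2) otherwise.
C(2) = 1 + C(1) + C(0) = 1 + 1 + 1 = 3
C(3) = 1 + C(2) + C(1) = 1 + 3 + 1 = 5
C(4) = 1 + C(3) + C(2) = 1 + 5 + 3 = 9
C(5) = 1 + C(4) + C(3) = 1 + 9 + 5 = 15
call_count = C(5) = 15

Final answer: 15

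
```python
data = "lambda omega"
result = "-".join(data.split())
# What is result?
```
Trace:
  data='lambda omega'
  data='lambda omega', result='lambda-omega'

Final answer: 'lambda-omega'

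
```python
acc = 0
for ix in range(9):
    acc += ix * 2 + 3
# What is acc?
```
Trace:
  acc=0
  acc=3, ix=0
  acc=8, ix=1
  acc=15, ix=2
  acc=24, ix=3
  acc=35, ix=4
  acc=48, ix=5
  acc=63, ix=6
  acc=80, ix=7
  acc=99, ix=8

Final answer: 99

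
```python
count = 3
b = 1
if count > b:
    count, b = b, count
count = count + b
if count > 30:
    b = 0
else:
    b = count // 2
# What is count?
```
Trace:
  count=3
  count=3, b=1
  count=1, b=3
  count=4, b=3
  count=4, b=2

Final answer: 4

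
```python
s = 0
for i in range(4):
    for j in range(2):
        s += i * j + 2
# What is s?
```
Trace:
  s=0
  s=2, i=0, j=0
  s=4, i=0, j=1
  s=6, i=1, j=0
  s=9, i=1, j=1
  s=11, i=2, j=0
  s=15, i=2, j=1
  s=17, i=3, j=0
  s=22, i=3, j=1

Final answer: 22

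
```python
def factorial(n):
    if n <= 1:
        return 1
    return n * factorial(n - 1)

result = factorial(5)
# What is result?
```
Call trace:
factorial(n=5)
  factorial(n=4)
    factorial(n=3)
      factorial(n=2)
        factorial(n=1)
        -> return 1
      -> return 2
    -> return 6
  -> return 24
-> return 120

Final answer: 120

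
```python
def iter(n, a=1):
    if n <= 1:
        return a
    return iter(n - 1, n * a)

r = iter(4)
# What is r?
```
Call trace:
iter(n=4, a=1)
  iter(n=3, a=4)
    iter(n=2, a=12)
      iter(n=1, a=24)
      -> return 24
    -> return 24
  -> return 24
-> return 24

Final answer: 24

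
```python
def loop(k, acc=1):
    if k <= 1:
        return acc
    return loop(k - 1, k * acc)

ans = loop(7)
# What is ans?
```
Call trace:
loop(k=7, acc=1)
  loop(k=6, acc=7)
    loop(k=5, acc=42)
      loop(k=4, acc=210)
        loop(k=3, acc=840)
          loop(k=2, acc=2520)
            loop(k=1, acc=5040)
            -> return 5040
          -> return 5040
        -> return 5040
      -> return 5040
    -> return 5040
  -> return 5040
-> return 5040

Final answer: 5040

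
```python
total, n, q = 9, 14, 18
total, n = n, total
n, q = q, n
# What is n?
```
Trace:
  total=9, n=14, q=18
  total=14, n=9, q=18
  total=14, n=18, q=9

Final answer: 18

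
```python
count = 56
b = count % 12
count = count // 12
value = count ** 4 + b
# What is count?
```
Trace:
  count=56
  count=56, b=8
  count=4, b=8
  count=4, b=8, value=264

Final answer: 4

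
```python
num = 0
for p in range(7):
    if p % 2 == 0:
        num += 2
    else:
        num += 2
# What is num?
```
Trace:
  num=0
  num=2, p=0
  num=4, p=1
  num=6, p=2
  num=8, p=3
  num=10, p=4
  num=12, p=5
  num=14, p=6

Final answer: 14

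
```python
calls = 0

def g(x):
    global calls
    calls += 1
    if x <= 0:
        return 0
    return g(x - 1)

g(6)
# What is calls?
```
Call trace:
g(x=6)
  g(x=5)
    g(x=4)
      g(x=3)
        g(x=2)
          g(x=1)
            g(x=0)
            -> return 0
          -> return 0
        -> return 0
      -> return 0
    -> return 0
  -> return 0
-> return 0

calls is incremented once per call. g is entered once for each x = 6, 5, 4, 3, 2, 1, 0 (the x <= 0 call returns without recursing), i.e. 6 + 1 calls.
calls = 7

Final answer: 7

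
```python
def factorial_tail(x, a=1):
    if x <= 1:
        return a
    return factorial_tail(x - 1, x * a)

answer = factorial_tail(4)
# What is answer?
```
Call trace:
factorial_tail(x=4, a=1)
  factorial_tail(x=3, a=4)
    factorial_tail(x=2, a=12)
      factorial_tail(x=1, a=24)
      -> return 24
    -> return 24
  -> return 24
-> return 24

Final answer: 24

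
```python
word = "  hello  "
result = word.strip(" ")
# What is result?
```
Trace:
  word='  hello  '
  word='  hello  ', result='hello'

Final answer: 'hello'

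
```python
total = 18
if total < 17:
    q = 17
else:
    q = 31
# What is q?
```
Trace:
  total=18
  total=18, q=31

Final answer: 31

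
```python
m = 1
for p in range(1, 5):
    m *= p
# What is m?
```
Trace:
  m=1
  m=1, p=1
  m=2, p=2
  m=6, p=3
  m=24, p=4

Final answer: 24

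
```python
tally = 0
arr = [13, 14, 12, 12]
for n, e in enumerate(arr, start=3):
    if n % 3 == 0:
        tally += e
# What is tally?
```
Trace:
  tally=0
  tally=13, n=3, e=13
  tally=13, n=4, e=14
  tally=13, n=5, e=12
  tally=25, n=6, e=12

Final answer: 25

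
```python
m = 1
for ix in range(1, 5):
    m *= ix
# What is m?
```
Trace:
  m=1
  m=1, ix=1
  m=2, ix=2
  m=6, ix=3
  m=24, ix=4

Final answer: 24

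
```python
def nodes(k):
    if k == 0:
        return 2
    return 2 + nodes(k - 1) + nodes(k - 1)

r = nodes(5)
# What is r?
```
Call trace (a repeated sub-call is expanded the first time; later identical calls just restate its return value):
nodes(k=5)
  nodes(k=4)
    nodes(k=3)
      nodes(k=2)
        nodes(k=1)
          nodes(k=0)
          -> return 2
          nodes(k=0)
          -> return 2
        -> return 6
        nodes(k=1) -> return 6  (same call as traced above)
      -> return 14
      nodes(k=2) -> return 14  (same call as traced above)
    -> return 30
    nodes(k=3) -> return 30  (same call as traced above)
  -> return 62
  nodes(k=4) -> return 62  (same call as traced above)
-> return 126

Final answer: 126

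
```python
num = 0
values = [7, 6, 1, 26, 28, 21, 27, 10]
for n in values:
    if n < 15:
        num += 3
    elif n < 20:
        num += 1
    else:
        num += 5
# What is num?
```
Trace:
  num=0
  num=3, n=7
  num=6, n=6
  num=9, n=1
  num=14, n=26
  num=19, n=28
  num=24, n=21
  num=29, n=27
  num=32, n=10

Final answer: 32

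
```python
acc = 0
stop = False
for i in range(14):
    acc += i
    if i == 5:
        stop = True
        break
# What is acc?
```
Trace:
  acc=0
  acc=0, stop=False
  acc=0, stop=False, i=0
  acc=1, stop=False, i=1
  acc=3, stop=False, i=2
  acc=6, stop=False, i=3
  acc=10, stop=False, i=4
  acc=15, stop=True, i=5

Final answer: 15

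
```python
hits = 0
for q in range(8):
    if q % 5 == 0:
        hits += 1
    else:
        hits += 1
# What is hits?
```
Trace:
  hits=0
  hits=1, q=0
  hits=2, q=1
  hits=3, q=2
  hits=4, q=3
  hits=5, q=4
  hits=6, q=5
  hits=7, q=6
  hits=8, q=7

Final answer: 8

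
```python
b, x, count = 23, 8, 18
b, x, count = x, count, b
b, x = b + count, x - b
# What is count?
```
Trace:
  b=23, x=8, count=18
  b=8, x=18, count=23
  b=31, x=10, count=23

Final answer: 23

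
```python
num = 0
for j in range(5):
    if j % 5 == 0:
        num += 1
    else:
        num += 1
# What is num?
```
Trace:
  num=0
  num=1, j=0
  num=2, j=1
  num=3, j=2
  num=4, j=3
  num=5, j=4

Final answer: 5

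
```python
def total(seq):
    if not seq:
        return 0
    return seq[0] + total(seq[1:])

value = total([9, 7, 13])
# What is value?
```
Call trace:
total(seq=[9, 7, 13])
  total(seq=[7, 13])
    total(seq=[13])
      total(seq=[])
      -> return 0
    -> return 13
  -> return 20
-> return 29

Final answer: 29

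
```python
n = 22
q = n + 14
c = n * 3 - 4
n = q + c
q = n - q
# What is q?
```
Trace:
  n=22
  n=22, q=36
  n=22, q=36, c=62
  n=98, q=36, c=62
  n=98, q=62, c=62

Final answer: 62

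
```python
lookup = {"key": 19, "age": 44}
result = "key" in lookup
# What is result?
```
Trace:
  lookup={'key': 19, 'age': 44}
  lookup={'key': 19, 'age': 44}, result=True

Final answer: True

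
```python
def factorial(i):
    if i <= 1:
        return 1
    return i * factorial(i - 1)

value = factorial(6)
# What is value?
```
Call trace:
factorial(i=6)
  factorial(i=5)
    factorial(i=4)
      factorial(i=3)
        factorial(i=2)
          factorial(i=1)
          -> return 1
        -> return 2
      -> return 6
    -> return 24
  -> return 120
-> return 720

Final answer: 720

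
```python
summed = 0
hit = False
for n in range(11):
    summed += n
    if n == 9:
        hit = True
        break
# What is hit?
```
Trace:
  summed=0
  summed=0, hit=False
  summed=0, hit=False, n=0
  summed=1, hit=False, n=1
  summed=3, hit=False, n=2
  summed=6, hit=False, n=3
  summed=10, hit=False, n=4
  summed=15, hit=False, n=5
  summed=21, hit=False, n=6
  summed=28, hit=False, n=7
  summed=36, hit=False, n=8
  summed=45, hit=True, n=9

Final answer: True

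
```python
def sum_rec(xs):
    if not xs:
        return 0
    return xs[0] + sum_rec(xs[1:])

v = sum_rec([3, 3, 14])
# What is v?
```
Call trace:
sum_rec(xs=[3, 3, 14])
  sum_rec(xs=[3, 14])
    sum_rec(xs=[14])
      sum_rec(xs=[])
      -> return 0
    -> return 14
  -> return 17
-> return 20

Final answer: 20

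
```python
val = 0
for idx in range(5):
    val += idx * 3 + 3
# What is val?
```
Trace:
  val=0
  val=3, idx=0
  val=9, idx=1
  val=18, idx=2
  val=30, idx=3
  val=45, idx=4

Final answer: 45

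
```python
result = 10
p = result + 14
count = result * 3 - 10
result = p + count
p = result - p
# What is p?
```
Trace:
  result=10
  result=10, p=24
  result=10, p=24, count=20
  result=44, p=24, count=20
  result=44, p=20, count=20

Final answer: 20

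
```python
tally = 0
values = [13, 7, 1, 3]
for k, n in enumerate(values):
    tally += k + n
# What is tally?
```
Trace:
  tally=0
  tally=13, k=0, n=13
  tally=21, k=1, n=7
  tally=24, k=2, n=1
  tally=30, k=3, n=3

Final answer: 30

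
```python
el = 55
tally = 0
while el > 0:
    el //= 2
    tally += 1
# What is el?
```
Trace:
  el=55
  el=55, tally=0
  el=27, tally=1
  el=13, tally=2
  el=6, tally=3
  el=3, tally=4
  el=1, tally=5
  el=0, tally=6

Final answer: 0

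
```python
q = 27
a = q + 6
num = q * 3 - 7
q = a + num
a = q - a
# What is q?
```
Trace:
  q=27
  q=27, a=33
  q=27, a=33, num=74
  q=107, a=33, num=74
  q=107, a=74, num=74

Final answer: 107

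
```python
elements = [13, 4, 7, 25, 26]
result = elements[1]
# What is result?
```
Trace:
  elements=[13, 4, 7, 25, 26]
  elements=[13, 4, 7, 25, 26], result=4

Final answer: 4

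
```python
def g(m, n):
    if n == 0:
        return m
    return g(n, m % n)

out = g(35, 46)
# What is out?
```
Call trace:
g(m=35, n=46)
  g(m=46, n=35)
    g(m=35, n=11)
      g(m=11, n=2)
        g(m=2, n=1)
          g(m=1, n=0)
          -> return 1
        -> return 1
      -> return 1
    -> return 1
  -> return 1
-> return 1

Final answer: 1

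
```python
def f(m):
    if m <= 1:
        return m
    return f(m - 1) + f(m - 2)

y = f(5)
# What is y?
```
Call trace (a repeated sub-call is expanded the first time; later identical calls just restate its return value):
f(m=5)
  f(m=4)
    f(m=3)
      f(m=2)
        f(m=1)
        -> return 1
        f(m=0)
        -> return 0
      -> return 1
      f(m=1)
      -> return 1
    -> return 2
    f(m=2) -> return 1  (same call as traced above)
  -> return 3
  f(m=3) -> return 2  (same call as traced above)
-> return 5

Final answer: 5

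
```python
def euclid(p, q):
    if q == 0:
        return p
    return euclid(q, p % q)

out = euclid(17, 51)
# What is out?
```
Call trace:
euclid(p=17, q=51)
  euclid(p=51, q=17)
    euclid(p=17, q=0)
    -> return 17
  -> return 17
-> return 17

Final answer: 17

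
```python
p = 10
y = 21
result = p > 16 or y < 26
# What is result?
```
Trace:
  p=10
  p=10, y=21
  p=10, y=21, result=True

Final answer: True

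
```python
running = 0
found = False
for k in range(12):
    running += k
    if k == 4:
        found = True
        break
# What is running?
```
Trace:
  running=0
  running=0, found=False
  running=0, found=False, k=0
  running=1, found=False, k=1
  running=3, found=False, k=2
  running=6, found=False, k=3
  running=10, found=True, k=4

Final answer: 10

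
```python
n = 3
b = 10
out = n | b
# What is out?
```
Trace:
  n=3
  n=3, b=10
  n=3, b=10, out=11

Final answer: 11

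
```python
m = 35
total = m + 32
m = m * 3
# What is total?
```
Trace:
  m=35
  m=35, total=67
  m=105, total=67

Final answer: 67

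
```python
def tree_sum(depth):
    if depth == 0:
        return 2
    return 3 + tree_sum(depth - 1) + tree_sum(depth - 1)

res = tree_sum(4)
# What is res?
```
Call trace (a repeated sub-call is expanded the first time; later identical calls just restate its return value):
tree_sum(depth=4)
  tree_sum(depth=3)
    tree_sum(depth=2)
      tree_sum(depth=1)
        tree_sum(depth=0)
        -> return 2
        tree_sum(depth=0)
        -> return 2
      -> return 7
      tree_sum(depth=1) -> return 7  (same call as traced above)
    -> return 17
    tree_sum(depth=2) -> return 17  (same call as traced above)
  -> return 37
  tree_sum(depth=3) -> return 37  (same call as traced above)
-> return 77

Final answer: 77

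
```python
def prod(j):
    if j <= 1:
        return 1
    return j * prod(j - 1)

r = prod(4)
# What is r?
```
Call trace:
prod(j=4)
  prod(j=3)
    prod(j=2)
      prod(j=1)
      -> return 1
    -> return 2
  -> return 6
-> return 24

Final answer: 24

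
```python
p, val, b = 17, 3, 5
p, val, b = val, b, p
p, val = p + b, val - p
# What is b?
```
Trace:
  p=17, val=3, b=5
  p=3, val=5, b=17
  p=20, val=2, b=17

Final answer: 17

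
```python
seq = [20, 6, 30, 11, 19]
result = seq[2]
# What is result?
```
Trace:
  seq=[20, 6, 30, 11, 19]
  seq=[20, 6, 30, 11, 19], result=30

Final answer: 30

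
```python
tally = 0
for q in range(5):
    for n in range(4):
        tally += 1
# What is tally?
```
Trace:
  tally=0
  tally=1, q=0, n=0
  tally=2, q=0, n=1
  tally=3, q=0, n=2
  tally=4, q=0, n=3
  tally=5, q=1, n=0
  tally=6, q=1, n=1
  tally=7, q=1, n=2
  tally=8, q=1, n=3
  tally=9, q=2, n=0
  tally=10, q=2, n=1
  tally=11, q=2, n=2
  tally=12, q=2, n=3
  tally=13, q=3, n=0
  tally=14, q=3, n=1
  tally=15, q=3, n=2
  tally=16, q=3, n=3
  tally=17, q=4, n=0
  tally=18, q=4, n=1
  tally=19, q=4, n=2
  tally=20, q=4, n=3

Final answer: 20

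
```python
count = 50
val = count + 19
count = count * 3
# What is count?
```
Trace:
  count=50
  count=50, val=69
  count=150, val=69

Final answer: 150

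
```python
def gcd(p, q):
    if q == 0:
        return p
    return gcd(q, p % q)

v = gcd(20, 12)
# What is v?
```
Call trace:
gcd(p=20, q=12)
  gcd(p=12, q=8)
    gcd(p=8, q=4)
      gcd(p=4, q=0)
      -> return 4
    -> return 4
  -> return 4
-> return 4

Final answer: 4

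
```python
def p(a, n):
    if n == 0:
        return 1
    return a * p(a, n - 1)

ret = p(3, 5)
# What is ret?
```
Call trace:
p(a=3, n=5)
  p(a=3, n=4)
    p(a=3, n=3)
      p(a=3, n=2)
        p(a=3, n=1)
          p(a=3, n=0)
          -> return 1
        -> return 3
      -> return 9
    -> return 27
  -> return 81
-> return 243

Final answer: 243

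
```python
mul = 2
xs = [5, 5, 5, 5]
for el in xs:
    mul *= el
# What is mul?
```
Trace:
  mul=2
  mul=10, el=5
  mul=50, el=5
  mul=250, el=5
  mul=1250, el=5

Final answer: 1250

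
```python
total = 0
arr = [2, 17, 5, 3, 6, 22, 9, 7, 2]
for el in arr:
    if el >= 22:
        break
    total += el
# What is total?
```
Trace:
  total=0
  total=2, el=2
  total=19, el=17
  total=24, el=5
  total=27, el=3
  total=33, el=6
  total=33, el=22

Final answer: 33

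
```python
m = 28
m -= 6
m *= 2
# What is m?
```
Trace:
  m=28
  m=22
  m=44

Final answer: 44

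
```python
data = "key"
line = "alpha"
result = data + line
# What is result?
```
Trace:
  data='key'
  data='key', line='alpha'
  data='key', line='alpha', result='keyalpha'

Final answer: 'keyalpha'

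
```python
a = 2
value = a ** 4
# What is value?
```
Trace:
  a=2
  a=2, value=16

Final answer: 16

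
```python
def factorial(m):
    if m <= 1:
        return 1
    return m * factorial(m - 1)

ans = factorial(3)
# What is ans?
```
Call trace:
factorial(m=3)
  factorial(m=2)
    factorial(m=1)
    -> return 1
  -> return 2
-> return 6

Final answer: 6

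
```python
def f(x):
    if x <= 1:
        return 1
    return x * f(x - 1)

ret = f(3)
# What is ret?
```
Call trace:
f(x=3)
  f(x=2)
    f(x=1)
    -> return 1
  -> return 2
-> return 6

Final answer: 6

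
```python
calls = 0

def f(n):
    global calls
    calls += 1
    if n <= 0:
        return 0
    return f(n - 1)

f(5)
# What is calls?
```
Call trace:
f(n=5)
  f(n=4)
    f(n=3)
      f(n=2)
        f(n=1)
          f(n=0)
          -> return 0
        -> return 0
      -> return 0
    -> return 0
  -> return 0
-> return 0

calls is incremented once per call. f is entered once for each n = 5, 4, 3, 2, 1, 0 (the n <= 0 call returns without recursing), i.e. 5 + 1 calls.
calls = 6

Final answer: 6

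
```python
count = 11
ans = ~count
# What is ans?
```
Trace:
  count=11
  count=11, ans=-12

Final answer: -12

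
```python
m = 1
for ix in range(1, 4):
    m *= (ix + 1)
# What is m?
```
Trace:
  m=1
  m=2, ix=1
  m=6, ix=2
  m=24, ix=3

Final answer: 24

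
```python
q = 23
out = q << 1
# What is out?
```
Trace:
  q=23
  q=23, out=46

Final answer: 46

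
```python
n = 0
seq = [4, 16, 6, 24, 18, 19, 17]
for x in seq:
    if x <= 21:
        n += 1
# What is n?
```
Trace:
  n=0
  n=1, x=4
  n=2, x=16
  n=3, x=6
  n=3, x=24
  n=4, x=18
  n=5, x=19
  n=6, x=17

Final answer: 6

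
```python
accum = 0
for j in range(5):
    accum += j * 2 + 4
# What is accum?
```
Trace:
  accum=0
  accum=4, j=0
  accum=10, j=1
  accum=18, j=2
  accum=28, j=3
  accum=40, j=4

Final answer: 40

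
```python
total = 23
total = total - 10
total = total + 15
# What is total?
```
Trace:
  total=23
  total=13
  total=28

Final answer: 28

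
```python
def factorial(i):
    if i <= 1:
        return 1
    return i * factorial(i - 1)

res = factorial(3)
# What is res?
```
Call trace:
factorial(i=3)
  factorial(i=2)
    factorial(i=1)
    -> return 1
  -> return 2
-> return 6

Final answer: 6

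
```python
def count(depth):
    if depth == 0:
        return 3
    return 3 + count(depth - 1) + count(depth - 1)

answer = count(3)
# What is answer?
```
Call trace (a repeated sub-call is expanded the first time; later identical calls just restate its return value):
count(depth=3)
  count(depth=2)
    count(depth=1)
      count(depth=0)
      -> return 3
      count(depth=0)
      -> return 3
    -> return 9
    count(depth=1) -> return 9  (same call as traced above)
  -> return 21
  count(depth=2) -> return 21  (same call as traced above)
-> return 45

Final answer: 45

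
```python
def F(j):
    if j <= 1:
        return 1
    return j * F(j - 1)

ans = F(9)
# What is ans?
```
Call trace:
F(j=9)
  F(j=8)
    F(j=7)
      F(j=6)
        F(j=5)
          F(j=4)
            F(j=3)
              F(j=2)
                F(j=1)
                -> return 1
              -> return 2
            -> return 6
          -> return 24
        -> return 120
      -> return 720
    -> return 5040
  -> return 40320
-> return 362880

Final answer: 362880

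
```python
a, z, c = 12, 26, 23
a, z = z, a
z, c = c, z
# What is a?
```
Trace:
  a=12, z=26, c=23
  a=26, z=12, c=23
  a=26, z=23, c=12

Final answer: 26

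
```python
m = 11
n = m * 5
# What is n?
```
Trace:
  m=11
  m=11, n=55

Final answer: 55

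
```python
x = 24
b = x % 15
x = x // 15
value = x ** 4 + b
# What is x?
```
Trace:
  x=24
  x=24, b=9
  x=1, b=9
  x=1, b=9, value=10

Final answer: 1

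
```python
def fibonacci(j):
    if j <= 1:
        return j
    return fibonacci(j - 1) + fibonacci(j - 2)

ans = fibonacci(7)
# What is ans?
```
Call trace (a repeated sub-call is expanded the first time; later identical calls just restate its return value):
fibonacci(j=7)
  fibonacci(j=6)
    fibonacci(j=5)
      fibonacci(j=4)
        fibonacci(j=3)
          fibonacci(j=2)
            fibonacci(j=1)
            -> return 1
            fibonacci(j=0)
            -> return 0
          -> return 1
          fibonacci(j=1)
          -> return 1
        -> return 2
        fibonacci(j=2) -> return 1  (same call as traced above)
      -> return 3
      fibonacci(j=3) -> return 2  (same call as traced above)
    -> return 5
    fibonacci(j=4) -> return 3  (same call as traced above)
  -> return 8
  fibonacci(j=5) -> return 5  (same call as traced above)
-> return 13

Final answer: 13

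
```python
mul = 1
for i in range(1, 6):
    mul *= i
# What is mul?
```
Trace:
  mul=1
  mul=1, i=1
  mul=2, i=2
  mul=6, i=3
  mul=24, i=4
  mul=120, i=5

Final answer: 120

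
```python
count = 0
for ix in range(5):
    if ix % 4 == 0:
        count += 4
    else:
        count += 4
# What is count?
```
Trace:
  count=0
  count=4, ix=0
  count=8, ix=1
  count=12, ix=2
  count=16, ix=3
  count=20, ix=4

Final answer: 20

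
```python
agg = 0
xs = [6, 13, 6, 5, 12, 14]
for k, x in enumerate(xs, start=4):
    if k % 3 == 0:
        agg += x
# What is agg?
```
Trace:
  agg=0
  agg=0, k=4, x=6
  agg=0, k=5, x=13
  agg=6, k=6, x=6
  agg=6, k=7, x=5
  agg=6, k=8, x=12
  agg=20, k=9, x=14

Final answer: 20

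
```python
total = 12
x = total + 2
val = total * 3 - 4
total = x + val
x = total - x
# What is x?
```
Trace:
  total=12
  total=12, x=14
  total=12, x=14, val=32
  total=46, x=14, val=32
  total=46, x=32, val=32

Final answer: 32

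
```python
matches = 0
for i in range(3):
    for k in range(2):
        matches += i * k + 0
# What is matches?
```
Trace:
  matches=0
  matches=0, i=0, k=0
  matches=0, i=0, k=1
  matches=0, i=1, k=0
  matches=1, i=1, k=1
  matches=1, i=2, k=0
  matches=3, i=2, k=1

Final answer: 3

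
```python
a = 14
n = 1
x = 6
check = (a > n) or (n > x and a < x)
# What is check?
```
Trace:
  a=14
  a=14, n=1
  a=14, n=1, x=6
  a=14, n=1, x=6, check=True

Final answer: True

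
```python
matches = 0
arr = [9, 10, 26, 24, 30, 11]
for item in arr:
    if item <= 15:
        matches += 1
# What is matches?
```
Trace:
  matches=0
  matches=1, item=9
  matches=2, item=10
  matches=2, item=26
  matches=2, item=24
  matches=2, item=30
  matches=3, item=11

Final answer: 3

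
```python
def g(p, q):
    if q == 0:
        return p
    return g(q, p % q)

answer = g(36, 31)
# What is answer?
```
Call trace:
g(p=36, q=31)
  g(p=31, q=5)
    g(p=5, q=1)
      g(p=1, q=0)
      -> return 1
    -> return 1
  -> return 1
-> return 1

Final answer: 1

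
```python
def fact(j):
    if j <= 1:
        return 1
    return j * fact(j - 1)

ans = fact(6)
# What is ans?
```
Call trace:
fact(j=6)
  fact(j=5)
    fact(j=4)
      fact(j=3)
        fact(j=2)
          fact(j=1)
          -> return 1
        -> return 2
      -> return 6
    -> return 24
  -> return 120
-> return 720

Final answer: 720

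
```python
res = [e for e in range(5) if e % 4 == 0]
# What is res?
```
Trace:
  e=0
  e=1
  e=2
  e=3
  e=4
  res=[0, 4]

Final answer: [0, 4]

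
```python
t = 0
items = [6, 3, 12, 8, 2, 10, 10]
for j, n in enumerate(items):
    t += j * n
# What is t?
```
Trace:
  t=0
  t=0, j=0, n=6
  t=3, j=1, n=3
  t=27, j=2, n=12
  t=51, j=3, n=8
  t=59, j=4, n=2
  t=109, j=5, n=10
  t=169, j=6, n=10

Final answer: 169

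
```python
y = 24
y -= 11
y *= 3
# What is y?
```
Trace:
  y=24
  y=13
  y=39

Final answer: 39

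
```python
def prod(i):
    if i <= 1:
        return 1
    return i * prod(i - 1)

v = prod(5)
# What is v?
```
Call trace:
prod(i=5)
  prod(i=4)
    prod(i=3)
      prod(i=2)
        prod(i=1)
        -> return 1
      -> return 2
    -> return 6
  -> return 24
-> return 120

Final answer: 120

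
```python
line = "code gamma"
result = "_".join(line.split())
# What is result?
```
Trace:
  line='code gamma'
  line='code gamma', result='code_gamma'

Final answer: 'code_gamma'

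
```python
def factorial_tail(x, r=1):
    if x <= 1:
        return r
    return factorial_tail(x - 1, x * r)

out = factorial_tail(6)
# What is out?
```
Call trace:
factorial_tail(x=6, r=1)
  factorial_tail(x=5, r=6)
    factorial_tail(x=4, r=30)
      factorial_tail(x=3, r=120)
        factorial_tail(x=2, r=360)
          factorial_tail(x=1, r=720)
          -> return 720
        -> return 720
      -> return 720
    -> return 720
  -> return 720
-> return 720

Final answer: 720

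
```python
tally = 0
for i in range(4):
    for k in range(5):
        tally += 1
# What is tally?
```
Trace:
  tally=0
  tally=1, i=0, k=0
  tally=2, i=0, k=1
  tally=3, i=0, k=2
  tally=4, i=0, k=3
  tally=5, i=0, k=4
  tally=6, i=1, k=0
  tally=7, i=1, k=1
  tally=8, i=1, k=2
  tally=9, i=1, k=3
  tally=10, i=1, k=4
  tally=11, i=2, k=0
  tally=12, i=2, k=1
  tally=13, i=2, k=2
  tally=14, i=2, k=3
  tally=15, i=2, k=4
  tally=16, i=3, k=0
  tally=17, i=3, k=1
  tally=18, i=3, k=2
  tally=19, i=3, k=3
  tally=20, i=3, k=4

Final answer: 20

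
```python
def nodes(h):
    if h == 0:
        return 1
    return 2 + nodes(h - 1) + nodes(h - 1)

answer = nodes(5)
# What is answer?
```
Call trace (a repeated sub-call is expanded the first time; later identical calls just restate its return value):
nodes(h=5)
  nodes(h=4)
    nodes(h=3)
      nodes(h=2)
        nodes(h=1)
          nodes(h=0)
          -> return 1
          nodes(h=0)
          -> return 1
        -> return 4
        nodes(h=1) -> return 4  (same call as traced above)
      -> return 10
      nodes(h=2) -> return 10  (same call as traced above)
    -> return 22
    nodes(h=3) -> return 22  (same call as traced above)
  -> return 46
  nodes(h=4) -> return 46  (same call as traced above)
-> return 94

Final answer: 94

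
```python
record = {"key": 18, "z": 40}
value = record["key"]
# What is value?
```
Trace:
  record={'key': 18, 'z': 40}
  record={'key': 18, 'z': 40}, value=18

Final answer: 18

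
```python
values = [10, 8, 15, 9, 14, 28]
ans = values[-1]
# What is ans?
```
Trace:
  values=[10, 8, 15, 9, 14, 28]
  values=[10, 8, 15, 9, 14, 28], ans=28

Final answer: 28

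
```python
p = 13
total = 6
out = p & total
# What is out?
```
Trace:
  p=13
  p=13, total=6
  p=13, total=6, out=4

Final answer: 4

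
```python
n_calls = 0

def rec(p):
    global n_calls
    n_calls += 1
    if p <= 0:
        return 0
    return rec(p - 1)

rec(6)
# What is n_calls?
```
Call trace:
rec(p=6)
  rec(p=5)
    rec(p=4)
      rec(p=3)
        rec(p=2)
          rec(p=1)
            rec(p=0)
            -> return 0
          -> return 0
        -> return 0
      -> return 0
    -> return 0
  -> return 0
-> return 0

n_calls is incremented once per call. rec is entered once for each p = 6, 5, 4, 3, 2, 1, 0 (the p <= 0 call returns without recursing), i.e. 6 + 1 calls.
n_calls = 7

Final answer: 7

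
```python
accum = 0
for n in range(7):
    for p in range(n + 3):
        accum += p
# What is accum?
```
Trace:
  accum=0
  accum=0, n=0, p=0
  accum=1, n=0, p=1
  accum=3, n=0, p=2
  accum=3, n=1, p=0
  accum=4, n=1, p=1
  accum=6, n=1, p=2
  accum=9, n=1, p=3
  accum=9, n=2, p=0
  accum=10, n=2, p=1
  accum=12, n=2, p=2
  accum=15, n=2, p=3
  accum=19, n=2, p=4
  accum=19, n=3, p=0
  accum=20, n=3, p=1
  accum=22, n=3, p=2
  accum=25, n=3, p=3
  accum=29, n=3, p=4
  accum=34, n=3, p=5
  accum=34, n=4, p=0
  accum=35, n=4, p=1
  accum=37, n=4, p=2
  accum=40, n=4, p=3
  accum=44, n=4, p=4
  accum=49, n=4, p=5
  accum=55, n=4, p=6
  accum=55, n=5, p=0
  accum=56, n=5, p=1
  accum=58, n=5, p=2
  accum=61, n=5, p=3
  accum=65, n=5, p=4
  accum=70, n=5, p=5
  accum=76, n=5, p=6
  accum=83, n=5, p=7
  accum=83, n=6, p=0
  accum=84, n=6, p=1
  accum=86, n=6, p=2
  accum=89, n=6, p=3
  accum=93, n=6, p=4
  accum=98, n=6, p=5
  accum=104, n=6, p=6
  accum=111, n=6, p=7
  accum=119, n=6, p=8

Final answer: 119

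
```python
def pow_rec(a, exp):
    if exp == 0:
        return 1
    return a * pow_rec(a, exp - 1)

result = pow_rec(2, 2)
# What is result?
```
Call trace:
pow_rec(a=2, exp=2)
  pow_rec(a=2, exp=1)
    pow_rec(a=2, exp=0)
    -> return 1
  -> return 2
-> return 4

Final answer: 4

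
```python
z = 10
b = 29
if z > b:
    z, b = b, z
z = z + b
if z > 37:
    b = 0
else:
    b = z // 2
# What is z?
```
Trace:
  z=10
  z=10, b=29
  z=10, b=29
  z=39, b=29
  z=39, b=0

Final answer: 39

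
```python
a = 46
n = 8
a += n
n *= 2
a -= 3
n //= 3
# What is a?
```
Trace:
  a=46
  a=46, n=8
  a=54, n=8
  a=54, n=16
  a=51, n=16
  a=51, n=5

Final answer: 51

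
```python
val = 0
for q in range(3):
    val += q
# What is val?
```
Trace:
  val=0
  val=0, q=0
  val=1, q=1
  val=3, q=2

Final answer: 3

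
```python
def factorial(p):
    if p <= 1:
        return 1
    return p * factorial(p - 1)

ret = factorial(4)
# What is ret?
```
Call trace:
factorial(p=4)
  factorial(p=3)
    factorial(p=2)
      factorial(p=1)
      -> return 1
    -> return 2
  -> return 6
-> return 24

Final answer: 24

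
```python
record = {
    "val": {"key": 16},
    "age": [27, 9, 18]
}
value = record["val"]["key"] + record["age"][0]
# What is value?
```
Trace:
  record={'val': {'key': 16}, 'age': [27, 9, 18]}
  record={'val': {'key': 16}, 'age': [27, 9, 18]}, value=43

Final answer: 43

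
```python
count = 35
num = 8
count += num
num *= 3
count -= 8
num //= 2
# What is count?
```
Trace:
  count=35
  count=35, num=8
  count=43, num=8
  count=43, num=24
  count=35, num=24
  count=35, num=12

Final answer: 35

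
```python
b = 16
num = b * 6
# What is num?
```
Trace:
  b=16
  b=16, num=96

Final answer: 96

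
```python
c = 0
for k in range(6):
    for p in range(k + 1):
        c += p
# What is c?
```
Trace:
  c=0
  c=0, k=0, p=0
  c=0, k=1, p=0
  c=1, k=1, p=1
  c=1, k=2, p=0
  c=2, k=2, p=1
  c=4, k=2, p=2
  c=4, k=3, p=0
  c=5, k=3, p=1
  c=7, k=3, p=2
  c=10, k=3, p=3
  c=10, k=4, p=0
  c=11, k=4, p=1
  c=13, k=4, p=2
  c=16, k=4, p=3
  c=20, k=4, p=4
  c=20, k=5, p=0
  c=21, k=5, p=1
  c=23, k=5, p=2
  c=26, k=5, p=3
  c=30, k=5, p=4
  c=35, k=5, p=5

Final answer: 35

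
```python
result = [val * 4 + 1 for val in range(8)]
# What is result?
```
Trace:
  val=0
  val=1
  val=2
  val=3
  val=4
  val=5
  val=6
  val=7
  result=[1, 5, 9, 13, 17, 21, 25, 29]

Final answer: [1, 5, 9, 13, 17, 21, 25, 29]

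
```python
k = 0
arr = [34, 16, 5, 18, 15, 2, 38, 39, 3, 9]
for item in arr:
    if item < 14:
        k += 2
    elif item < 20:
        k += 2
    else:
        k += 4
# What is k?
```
Trace:
  k=0
  k=4, item=34
  k=6, item=16
  k=8, item=5
  k=10, item=18
  k=12, item=15
  k=14, item=2
  k=18, item=38
  k=22, item=39
  k=24, item=3
  k=26, item=9

Final answer: 26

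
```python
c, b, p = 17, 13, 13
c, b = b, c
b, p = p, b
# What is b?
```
Trace:
  c=17, b=13, p=13
  c=13, b=17, p=13
  c=13, b=13, p=17

Final answer: 13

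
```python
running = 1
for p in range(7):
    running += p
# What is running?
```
Trace:
  running=1
  running=1, p=0
  running=2, p=1
  running=4, p=2
  running=7, p=3
  running=11, p=4
  running=16, p=5
  running=22, p=6

Final answer: 22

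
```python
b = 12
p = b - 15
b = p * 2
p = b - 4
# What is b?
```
Trace:
  b=12
  b=12, p=-3
  b=-6, p=-3
  b=-6, p=-10

Final answer: -6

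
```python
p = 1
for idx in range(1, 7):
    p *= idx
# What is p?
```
Trace:
  p=1
  p=1, idx=1
  p=2, idx=2
  p=6, idx=3
  p=24, idx=4
  p=120, idx=5
  p=720, idx=6

Final answer: 720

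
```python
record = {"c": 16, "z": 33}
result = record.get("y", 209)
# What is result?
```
Trace:
  record={'c': 16, 'z': 33}
  record={'c': 16, 'z': 33}, result=209

Final answer: 209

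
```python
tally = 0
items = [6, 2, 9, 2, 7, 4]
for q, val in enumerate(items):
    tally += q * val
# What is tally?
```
Trace:
  tally=0
  tally=0, q=0, val=6
  tally=2, q=1, val=2
  tally=20, q=2, val=9
  tally=26, q=3, val=2
  tally=54, q=4, val=7
  tally=74, q=5, val=4

Final answer: 74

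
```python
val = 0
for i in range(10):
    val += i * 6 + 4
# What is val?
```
Trace:
  val=0
  val=4, i=0
  val=14, i=1
  val=30, i=2
  val=52, i=3
  val=80, i=4
  val=114, i=5
  val=154, i=6
  val=200, i=7
  val=252, i=8
  val=310, i=9

Final answer: 310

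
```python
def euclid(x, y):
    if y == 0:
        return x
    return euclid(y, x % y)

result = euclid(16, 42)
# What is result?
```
Call trace:
euclid(x=16, y=42)
  euclid(x=42, y=16)
    euclid(x=16, y=10)
      euclid(x=10, y=6)
        euclid(x=6, y=4)
          euclid(x=4, y=2)
            euclid(x=2, y=0)
            -> return 2
          -> return 2
        -> return 2
      -> return 2
    -> return 2
  -> return 2
-> return 2

Final answer: 2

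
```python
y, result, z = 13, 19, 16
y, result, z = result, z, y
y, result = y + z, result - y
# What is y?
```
Trace:
  y=13, result=19, z=16
  y=19, result=16, z=13
  y=32, result=-3, z=13

Final answer: 32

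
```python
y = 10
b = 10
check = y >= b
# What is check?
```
Trace:
  y=10
  y=10, b=10
  y=10, b=10, check=True

Final answer: True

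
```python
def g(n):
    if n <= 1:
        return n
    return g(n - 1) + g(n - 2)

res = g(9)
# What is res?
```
Call trace (a repeated sub-call is expanded the first time; later identical calls just restate its return value):
g(n=9)
  g(n=8)
    g(n=7)
      g(n=6)
        g(n=5)
          g(n=4)
            g(n=3)
              g(n=2)
                g(n=1)
                -> return 1
                g(n=0)
                -> return 0
              -> return 1
              g(n=1)
              -> return 1
            -> return 2
            g(n=2) -> return 1  (same call as traced above)
          -> return 3
          g(n=3) -> return 2  (same call as traced above)
        -> return 5
        g(n=4) -> return 3  (same call as traced above)
      -> return 8
      g(n=5) -> return 5  (same call as traced above)
    -> return 13
    g(n=6) -> return 8  (same call as traced above)
  -> return 21
  g(n=7) -> return 13  (same call as traced above)
-> return 34

Final answer: 34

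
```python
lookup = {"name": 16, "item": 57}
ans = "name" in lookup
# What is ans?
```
Trace:
  lookup={'name': 16, 'item': 57}
  lookup={'name': 16, 'item': 57}, ans=True

Final answer: True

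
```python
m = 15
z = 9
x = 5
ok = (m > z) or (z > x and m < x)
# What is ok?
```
Trace:
  m=15
  m=15, z=9
  m=15, z=9, x=5
  m=15, z=9, x=5, ok=True

Final answer: True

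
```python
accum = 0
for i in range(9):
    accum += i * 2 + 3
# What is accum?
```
Trace:
  accum=0
  accum=3, i=0
  accum=8, i=1
  accum=15, i=2
  accum=24, i=3
  accum=35, i=4
  accum=48, i=5
  accum=63, i=6
  accum=80, i=7
  accum=99, i=8

Final answer: 99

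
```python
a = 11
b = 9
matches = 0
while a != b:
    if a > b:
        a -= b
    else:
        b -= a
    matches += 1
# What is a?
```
Trace:
  a=11
  a=11, b=9
  a=11, b=9, matches=0
  a=2, b=9, matches=1
  a=2, b=7, matches=2
  a=2, b=5, matches=3
  a=2, b=3, matches=4
  a=2, b=1, matches=5
  a=1, b=1, matches=6

Final answer: 1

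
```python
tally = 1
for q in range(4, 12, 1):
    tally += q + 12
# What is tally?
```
Trace:
  tally=1
  tally=17, q=4
  tally=34, q=5
  tally=52, q=6
  tally=71, q=7
  tally=91, q=8
  tally=112, q=9
  tally=134, q=10
  tally=157, q=11

Final answer: 157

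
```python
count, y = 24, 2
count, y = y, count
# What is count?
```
Trace:
  count=24, y=2
  count=2, y=24

Final answer: 2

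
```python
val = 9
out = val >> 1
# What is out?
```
Trace:
  val=9
  val=9, out=4

Final answer: 4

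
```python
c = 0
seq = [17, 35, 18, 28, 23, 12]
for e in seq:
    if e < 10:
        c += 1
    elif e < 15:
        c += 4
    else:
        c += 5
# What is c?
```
Trace:
  c=0
  c=5, e=17
  c=10, e=35
  c=15, e=18
  c=20, e=28
  c=25, e=23
  c=29, e=12

Final answer: 29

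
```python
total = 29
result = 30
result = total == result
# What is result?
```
Trace:
  total=29
  total=29, result=30
  total=29, result=False

Final answer: False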